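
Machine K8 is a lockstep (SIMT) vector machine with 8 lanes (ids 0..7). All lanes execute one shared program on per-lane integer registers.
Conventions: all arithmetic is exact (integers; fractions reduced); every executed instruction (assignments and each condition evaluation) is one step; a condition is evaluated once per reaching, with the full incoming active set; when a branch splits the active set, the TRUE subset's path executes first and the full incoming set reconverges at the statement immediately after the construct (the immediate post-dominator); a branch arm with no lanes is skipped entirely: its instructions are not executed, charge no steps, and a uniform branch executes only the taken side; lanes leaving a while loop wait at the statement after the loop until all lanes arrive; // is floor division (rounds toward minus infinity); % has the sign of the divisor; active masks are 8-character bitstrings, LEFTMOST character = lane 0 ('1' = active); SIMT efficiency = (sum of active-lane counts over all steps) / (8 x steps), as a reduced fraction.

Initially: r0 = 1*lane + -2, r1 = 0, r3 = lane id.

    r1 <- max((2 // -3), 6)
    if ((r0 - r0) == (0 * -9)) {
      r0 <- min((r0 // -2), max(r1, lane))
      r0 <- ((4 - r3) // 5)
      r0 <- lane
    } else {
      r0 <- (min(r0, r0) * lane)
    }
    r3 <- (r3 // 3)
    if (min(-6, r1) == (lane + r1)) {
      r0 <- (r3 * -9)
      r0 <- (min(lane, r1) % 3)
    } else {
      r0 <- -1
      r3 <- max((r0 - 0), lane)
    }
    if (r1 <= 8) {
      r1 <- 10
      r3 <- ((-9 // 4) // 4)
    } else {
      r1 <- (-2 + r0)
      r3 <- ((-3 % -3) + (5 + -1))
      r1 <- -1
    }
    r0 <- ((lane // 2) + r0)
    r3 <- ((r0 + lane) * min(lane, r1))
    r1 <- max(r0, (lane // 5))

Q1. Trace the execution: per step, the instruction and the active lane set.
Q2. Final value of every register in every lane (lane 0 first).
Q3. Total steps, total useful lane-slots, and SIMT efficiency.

step 0: r1 <- max((2 // -3), 6)      11111111
step 1: eval ((r0 - r0) == (0 * -9)) 11111111
step 2: r0 <- min((r0 // -2), max(r1, lane)) 11111111
step 3: r0 <- ((4 - r3) // 5)        11111111
step 4: r0 <- lane                   11111111
step 5: r3 <- (r3 // 3)              11111111
step 6: eval (min(-6, r1) == (lane + r1)) 11111111
step 7: r0 <- -1                     11111111
step 8: r3 <- max((r0 - 0), lane)    11111111
step 9: eval (r1 <= 8)               11111111
step 10: r1 <- 10                     11111111
step 11: r3 <- ((-9 // 4) // 4)       11111111
step 12: r0 <- ((lane // 2) + r0)     11111111
step 13: r3 <- ((r0 + lane) * min(lane, r1)) 11111111
step 14: r1 <- max(r0, (lane // 5))   11111111

Answer: 15 steps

r0: -1,-1,0,0,1,1,2,2
r1: 0,0,0,0,1,1,2,2
r3: 0,0,4,9,20,30,48,63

steps = 15; useful = 120; efficiency = 120/120 = 1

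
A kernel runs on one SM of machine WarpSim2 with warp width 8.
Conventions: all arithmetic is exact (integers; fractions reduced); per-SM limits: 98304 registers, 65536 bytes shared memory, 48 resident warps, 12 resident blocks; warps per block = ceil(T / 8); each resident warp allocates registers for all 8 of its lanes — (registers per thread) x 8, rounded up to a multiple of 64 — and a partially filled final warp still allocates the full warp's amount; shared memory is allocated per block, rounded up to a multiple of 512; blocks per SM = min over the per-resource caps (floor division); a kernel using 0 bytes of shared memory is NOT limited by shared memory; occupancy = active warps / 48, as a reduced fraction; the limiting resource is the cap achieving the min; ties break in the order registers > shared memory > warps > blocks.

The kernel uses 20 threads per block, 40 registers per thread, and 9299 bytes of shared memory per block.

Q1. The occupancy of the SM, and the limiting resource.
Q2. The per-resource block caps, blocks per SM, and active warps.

Answer: occupancy 3/8, limited by shared memory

registers: 102 blocks
shared memory: 6 blocks
warps: 16 blocks
blocks: 12 blocks

Answer: 6 blocks, 18 active warps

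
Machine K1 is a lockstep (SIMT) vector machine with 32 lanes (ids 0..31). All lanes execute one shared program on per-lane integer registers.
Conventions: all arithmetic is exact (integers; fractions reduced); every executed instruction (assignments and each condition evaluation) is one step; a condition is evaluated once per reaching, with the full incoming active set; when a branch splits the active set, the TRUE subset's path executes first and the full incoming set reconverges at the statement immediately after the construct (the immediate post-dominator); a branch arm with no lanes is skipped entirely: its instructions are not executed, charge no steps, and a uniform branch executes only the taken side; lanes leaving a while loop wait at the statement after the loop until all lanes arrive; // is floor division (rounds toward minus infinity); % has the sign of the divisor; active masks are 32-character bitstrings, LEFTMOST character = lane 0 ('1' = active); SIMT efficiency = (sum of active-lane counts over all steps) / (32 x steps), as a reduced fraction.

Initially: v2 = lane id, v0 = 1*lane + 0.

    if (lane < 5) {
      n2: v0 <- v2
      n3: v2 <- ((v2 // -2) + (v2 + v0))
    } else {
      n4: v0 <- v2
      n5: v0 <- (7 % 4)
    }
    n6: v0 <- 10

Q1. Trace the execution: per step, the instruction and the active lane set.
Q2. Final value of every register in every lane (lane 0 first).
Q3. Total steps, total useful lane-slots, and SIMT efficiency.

step 0: eval (lane < 5)              11111111111111111111111111111111
step 1: v0 <- v2                     11111000000000000000000000000000
step 2: v2 <- ((v2 // -2) + (v2 + v0)) 11111000000000000000000000000000
step 3: v0 <- v2                     00000111111111111111111111111111
step 4: v0 <- (7 % 4)                00000111111111111111111111111111
step 5: v0 <- 10                     11111111111111111111111111111111

Answer: 6 steps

v2: 0,1,3,4,6,5,6,7,8,9,10,11,12,13,14,15,16,17,18,19,20,21,22,23,24,25,26,27,28,29,30,31
v0: 10,10,10,10,10,10,10,10,10,10,10,10,10,10,10,10,10,10,10,10,10,10,10,10,10,10,10,10,10,10,10,10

steps = 6; useful = 128; efficiency = 128/192 = 2/3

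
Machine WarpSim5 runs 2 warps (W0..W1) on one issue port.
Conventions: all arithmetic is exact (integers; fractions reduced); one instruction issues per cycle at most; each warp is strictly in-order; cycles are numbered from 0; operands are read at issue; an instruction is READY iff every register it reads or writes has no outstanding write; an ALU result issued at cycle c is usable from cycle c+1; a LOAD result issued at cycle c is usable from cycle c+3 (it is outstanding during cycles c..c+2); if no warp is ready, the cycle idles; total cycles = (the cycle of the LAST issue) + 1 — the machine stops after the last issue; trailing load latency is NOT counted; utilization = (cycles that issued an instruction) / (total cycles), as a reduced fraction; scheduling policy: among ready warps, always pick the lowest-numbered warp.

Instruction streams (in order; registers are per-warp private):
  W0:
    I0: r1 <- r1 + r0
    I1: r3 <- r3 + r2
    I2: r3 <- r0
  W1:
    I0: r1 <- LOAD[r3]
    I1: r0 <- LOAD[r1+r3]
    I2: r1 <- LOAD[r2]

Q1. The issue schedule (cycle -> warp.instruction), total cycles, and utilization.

cycle 0: W0.I0
cycle 1: W0.I1
cycle 2: W0.I2
cycle 3: W1.I0
cycle 4: idle
cycle 5: idle
cycle 6: W1.I1
cycle 7: W1.I2

Answer: 8 cycles, utilization 3/4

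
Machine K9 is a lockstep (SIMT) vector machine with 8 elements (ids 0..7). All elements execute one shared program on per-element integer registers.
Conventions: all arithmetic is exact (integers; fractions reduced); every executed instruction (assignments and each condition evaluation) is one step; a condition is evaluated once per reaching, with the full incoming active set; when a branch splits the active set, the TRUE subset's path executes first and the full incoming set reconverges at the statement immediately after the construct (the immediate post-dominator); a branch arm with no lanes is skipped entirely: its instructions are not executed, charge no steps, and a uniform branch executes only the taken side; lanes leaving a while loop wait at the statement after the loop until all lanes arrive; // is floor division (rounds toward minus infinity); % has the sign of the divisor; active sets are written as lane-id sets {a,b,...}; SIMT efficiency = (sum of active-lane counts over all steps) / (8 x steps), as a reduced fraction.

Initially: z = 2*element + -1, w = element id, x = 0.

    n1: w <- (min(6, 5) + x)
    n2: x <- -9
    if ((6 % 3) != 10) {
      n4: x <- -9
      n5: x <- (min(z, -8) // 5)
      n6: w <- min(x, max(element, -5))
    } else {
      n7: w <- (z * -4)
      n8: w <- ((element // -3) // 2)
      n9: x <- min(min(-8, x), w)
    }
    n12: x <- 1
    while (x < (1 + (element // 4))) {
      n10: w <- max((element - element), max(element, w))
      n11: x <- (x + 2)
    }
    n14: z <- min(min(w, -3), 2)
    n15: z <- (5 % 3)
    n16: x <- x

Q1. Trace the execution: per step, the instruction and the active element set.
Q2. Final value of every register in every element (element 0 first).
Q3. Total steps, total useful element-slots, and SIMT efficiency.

step 0: w <- (min(6, 5) + x)         {0,1,2,3,4,5,6,7}
step 1: x <- -9                      {0,1,2,3,4,5,6,7}
step 2: eval ((6 % 3) != 10)         {0,1,2,3,4,5,6,7}
step 3: x <- -9                      {0,1,2,3,4,5,6,7}
step 4: x <- (min(z, -8) // 5)       {0,1,2,3,4,5,6,7}
step 5: w <- min(x, max(element, -5)) {0,1,2,3,4,5,6,7}
step 6: x <- 1                       {0,1,2,3,4,5,6,7}
step 7: eval (x < (1 + (element // 4))) {0,1,2,3,4,5,6,7}
step 8: w <- max((element - element), max(element, w)) {4,5,6,7}
step 9: x <- (x + 2)                 {4,5,6,7}
step 10: eval (x < (1 + (element // 4))) {4,5,6,7}
step 11: z <- min(min(w, -3), 2)      {0,1,2,3,4,5,6,7}
step 12: z <- (5 % 3)                 {0,1,2,3,4,5,6,7}
step 13: x <- x                       {0,1,2,3,4,5,6,7}

Answer: 14 steps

z: 2,2,2,2,2,2,2,2
w: -2,-2,-2,-2,4,5,6,7
x: 1,1,1,1,3,3,3,3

steps = 14; useful = 100; efficiency = 100/112 = 25/28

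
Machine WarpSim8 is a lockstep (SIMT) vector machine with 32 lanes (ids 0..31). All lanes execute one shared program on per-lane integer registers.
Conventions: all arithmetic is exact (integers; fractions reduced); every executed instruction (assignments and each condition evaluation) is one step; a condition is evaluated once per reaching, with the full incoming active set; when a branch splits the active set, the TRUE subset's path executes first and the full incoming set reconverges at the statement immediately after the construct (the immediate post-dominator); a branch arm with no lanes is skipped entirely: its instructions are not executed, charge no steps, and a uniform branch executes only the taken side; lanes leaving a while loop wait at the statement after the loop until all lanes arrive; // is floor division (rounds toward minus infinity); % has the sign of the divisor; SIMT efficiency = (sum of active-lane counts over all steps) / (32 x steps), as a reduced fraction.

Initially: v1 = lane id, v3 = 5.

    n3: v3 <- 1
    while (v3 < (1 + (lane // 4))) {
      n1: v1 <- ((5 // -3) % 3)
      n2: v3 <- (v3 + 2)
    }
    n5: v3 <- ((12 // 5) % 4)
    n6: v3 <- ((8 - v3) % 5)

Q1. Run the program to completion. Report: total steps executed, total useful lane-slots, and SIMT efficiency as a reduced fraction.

Answer: 16 steps, 320 useful, 5/8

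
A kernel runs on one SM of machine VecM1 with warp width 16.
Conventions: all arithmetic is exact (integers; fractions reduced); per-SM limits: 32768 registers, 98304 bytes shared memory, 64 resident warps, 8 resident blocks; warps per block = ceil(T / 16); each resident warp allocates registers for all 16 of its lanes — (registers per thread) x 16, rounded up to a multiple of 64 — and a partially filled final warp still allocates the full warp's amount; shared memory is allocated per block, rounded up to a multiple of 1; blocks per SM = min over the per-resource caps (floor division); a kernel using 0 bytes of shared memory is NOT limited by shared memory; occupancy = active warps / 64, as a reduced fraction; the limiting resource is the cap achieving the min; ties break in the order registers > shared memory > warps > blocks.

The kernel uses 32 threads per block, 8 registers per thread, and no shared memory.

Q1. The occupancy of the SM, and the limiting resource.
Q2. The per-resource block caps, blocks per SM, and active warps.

Answer: occupancy 1/4, limited by blocks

registers: 128 blocks
shared memory: no limit (kernel uses none)
warps: 32 blocks
blocks: 8 blocks

Answer: 8 blocks, 16 active warps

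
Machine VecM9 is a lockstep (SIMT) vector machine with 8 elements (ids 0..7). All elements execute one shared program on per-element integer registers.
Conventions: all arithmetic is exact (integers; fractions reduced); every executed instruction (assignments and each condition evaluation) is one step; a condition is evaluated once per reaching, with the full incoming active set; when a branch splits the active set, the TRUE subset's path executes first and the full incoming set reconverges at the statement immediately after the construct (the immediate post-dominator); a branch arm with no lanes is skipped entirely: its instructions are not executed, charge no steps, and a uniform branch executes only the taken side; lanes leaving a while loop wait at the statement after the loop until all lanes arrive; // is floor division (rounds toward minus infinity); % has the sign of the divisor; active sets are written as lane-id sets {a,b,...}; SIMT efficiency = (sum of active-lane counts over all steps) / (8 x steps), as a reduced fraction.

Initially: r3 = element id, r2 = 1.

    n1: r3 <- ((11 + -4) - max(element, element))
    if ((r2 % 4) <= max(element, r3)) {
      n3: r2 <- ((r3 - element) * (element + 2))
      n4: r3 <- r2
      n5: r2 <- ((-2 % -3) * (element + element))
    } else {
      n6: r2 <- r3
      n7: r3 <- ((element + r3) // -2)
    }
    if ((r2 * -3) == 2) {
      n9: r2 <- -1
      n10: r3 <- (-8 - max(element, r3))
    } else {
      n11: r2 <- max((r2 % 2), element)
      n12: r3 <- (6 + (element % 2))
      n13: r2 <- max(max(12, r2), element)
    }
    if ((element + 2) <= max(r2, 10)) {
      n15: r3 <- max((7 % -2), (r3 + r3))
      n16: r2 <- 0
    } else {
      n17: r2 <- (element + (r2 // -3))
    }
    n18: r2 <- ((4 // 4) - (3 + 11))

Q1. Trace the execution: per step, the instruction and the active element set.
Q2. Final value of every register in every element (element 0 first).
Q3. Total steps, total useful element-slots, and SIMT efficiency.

step 0: r3 <- ((11 + -4) - max(element, element)) {0,1,2,3,4,5,6,7}
step 1: eval ((r2 % 4) <= max(element, r3)) {0,1,2,3,4,5,6,7}
step 2: r2 <- ((r3 - element) * (element + 2)) {0,1,2,3,4,5,6,7}
step 3: r3 <- r2                     {0,1,2,3,4,5,6,7}
step 4: r2 <- ((-2 % -3) * (element + element)) {0,1,2,3,4,5,6,7}
step 5: eval ((r2 * -3) == 2)        {0,1,2,3,4,5,6,7}
step 6: r2 <- max((r2 % 2), element) {0,1,2,3,4,5,6,7}
step 7: r3 <- (6 + (element % 2))    {0,1,2,3,4,5,6,7}
step 8: r2 <- max(max(12, r2), element) {0,1,2,3,4,5,6,7}
step 9: eval ((element + 2) <= max(r2, 10)) {0,1,2,3,4,5,6,7}
step 10: r3 <- max((7 % -2), (r3 + r3)) {0,1,2,3,4,5,6,7}
step 11: r2 <- 0                      {0,1,2,3,4,5,6,7}
step 12: r2 <- ((4 // 4) - (3 + 11))  {0,1,2,3,4,5,6,7}

Answer: 13 steps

r3: 12,14,12,14,12,14,12,14
r2: -13,-13,-13,-13,-13,-13,-13,-13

steps = 13; useful = 104; efficiency = 104/104 = 1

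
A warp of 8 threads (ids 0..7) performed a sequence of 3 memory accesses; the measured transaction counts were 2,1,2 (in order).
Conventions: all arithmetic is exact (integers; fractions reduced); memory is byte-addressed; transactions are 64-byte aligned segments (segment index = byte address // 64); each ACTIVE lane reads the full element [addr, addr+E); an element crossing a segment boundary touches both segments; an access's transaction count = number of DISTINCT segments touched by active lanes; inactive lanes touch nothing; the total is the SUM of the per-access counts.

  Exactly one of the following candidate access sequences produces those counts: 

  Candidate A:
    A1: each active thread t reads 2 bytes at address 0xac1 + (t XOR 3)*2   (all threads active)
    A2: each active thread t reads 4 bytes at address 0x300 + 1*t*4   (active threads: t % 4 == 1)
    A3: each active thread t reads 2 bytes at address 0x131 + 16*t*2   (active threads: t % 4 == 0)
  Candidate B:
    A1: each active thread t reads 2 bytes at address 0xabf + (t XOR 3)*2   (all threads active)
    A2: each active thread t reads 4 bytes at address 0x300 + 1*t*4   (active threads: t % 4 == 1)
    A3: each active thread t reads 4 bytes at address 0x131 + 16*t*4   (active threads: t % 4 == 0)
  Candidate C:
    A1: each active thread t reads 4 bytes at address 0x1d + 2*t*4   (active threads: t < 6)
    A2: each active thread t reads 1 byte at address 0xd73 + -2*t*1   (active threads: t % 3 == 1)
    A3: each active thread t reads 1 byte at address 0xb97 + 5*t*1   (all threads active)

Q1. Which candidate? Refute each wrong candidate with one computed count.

A: A1 gives 1 transaction, not 2
C: A3 gives 1 transaction, not 2
B: all counts match (2,1,2)

Answer: B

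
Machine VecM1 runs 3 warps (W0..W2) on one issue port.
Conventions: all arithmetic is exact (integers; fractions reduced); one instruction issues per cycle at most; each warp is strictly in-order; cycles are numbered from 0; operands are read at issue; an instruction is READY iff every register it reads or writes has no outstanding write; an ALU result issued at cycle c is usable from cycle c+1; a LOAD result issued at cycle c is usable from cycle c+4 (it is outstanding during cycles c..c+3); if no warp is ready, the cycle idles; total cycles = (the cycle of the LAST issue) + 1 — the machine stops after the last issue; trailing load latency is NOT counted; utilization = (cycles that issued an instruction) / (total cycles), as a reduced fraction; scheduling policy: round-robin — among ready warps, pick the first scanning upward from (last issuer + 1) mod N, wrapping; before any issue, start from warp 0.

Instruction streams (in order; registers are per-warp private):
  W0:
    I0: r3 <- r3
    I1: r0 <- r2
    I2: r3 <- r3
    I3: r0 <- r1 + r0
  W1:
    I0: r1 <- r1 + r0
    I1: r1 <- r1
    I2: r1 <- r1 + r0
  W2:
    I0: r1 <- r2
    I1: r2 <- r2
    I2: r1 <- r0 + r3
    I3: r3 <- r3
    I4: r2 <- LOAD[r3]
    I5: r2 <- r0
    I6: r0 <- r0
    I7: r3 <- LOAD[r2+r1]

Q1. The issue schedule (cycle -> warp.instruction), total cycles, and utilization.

cycle 0: W0.I0
cycle 1: W1.I0
cycle 2: W2.I0
cycle 3: W0.I1
cycle 4: W1.I1
cycle 5: W2.I1
cycle 6: W0.I2
cycle 7: W1.I2
cycle 8: W2.I2
cycle 9: W0.I3
cycle 10: W2.I3
cycle 11: W2.I4
cycle 12: idle
cycle 13: idle
cycle 14: idle
cycle 15: W2.I5
cycle 16: W2.I6
cycle 17: W2.I7

Answer: 18 cycles, utilization 5/6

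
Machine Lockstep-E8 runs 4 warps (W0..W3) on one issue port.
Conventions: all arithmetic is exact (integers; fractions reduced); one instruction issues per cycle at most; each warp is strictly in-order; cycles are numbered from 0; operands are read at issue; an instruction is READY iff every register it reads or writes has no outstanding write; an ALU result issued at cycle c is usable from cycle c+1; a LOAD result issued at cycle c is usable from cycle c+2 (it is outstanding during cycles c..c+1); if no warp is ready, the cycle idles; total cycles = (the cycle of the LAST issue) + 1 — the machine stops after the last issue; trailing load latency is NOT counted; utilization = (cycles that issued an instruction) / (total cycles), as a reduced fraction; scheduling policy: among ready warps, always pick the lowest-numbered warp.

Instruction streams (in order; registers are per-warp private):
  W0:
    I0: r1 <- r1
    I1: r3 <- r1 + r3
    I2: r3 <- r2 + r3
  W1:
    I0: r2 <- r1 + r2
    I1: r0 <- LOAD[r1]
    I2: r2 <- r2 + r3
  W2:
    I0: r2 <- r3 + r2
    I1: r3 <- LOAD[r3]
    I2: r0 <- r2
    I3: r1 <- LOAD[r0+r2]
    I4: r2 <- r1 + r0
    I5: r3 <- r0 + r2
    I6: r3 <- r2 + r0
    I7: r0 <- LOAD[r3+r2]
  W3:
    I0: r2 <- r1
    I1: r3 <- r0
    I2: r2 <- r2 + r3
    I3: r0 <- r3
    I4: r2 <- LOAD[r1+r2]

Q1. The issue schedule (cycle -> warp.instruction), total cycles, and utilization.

cycle 0: W0.I0
cycle 1: W0.I1
cycle 2: W0.I2
cycle 3: W1.I0
cycle 4: W1.I1
cycle 5: W1.I2
cycle 6: W2.I0
cycle 7: W2.I1
cycle 8: W2.I2
cycle 9: W2.I3
cycle 10: W3.I0
cycle 11: W2.I4
cycle 12: W2.I5
cycle 13: W2.I6
cycle 14: W2.I7
cycle 15: W3.I1
cycle 16: W3.I2
cycle 17: W3.I3
cycle 18: W3.I4

Answer: 19 cycles, utilization 1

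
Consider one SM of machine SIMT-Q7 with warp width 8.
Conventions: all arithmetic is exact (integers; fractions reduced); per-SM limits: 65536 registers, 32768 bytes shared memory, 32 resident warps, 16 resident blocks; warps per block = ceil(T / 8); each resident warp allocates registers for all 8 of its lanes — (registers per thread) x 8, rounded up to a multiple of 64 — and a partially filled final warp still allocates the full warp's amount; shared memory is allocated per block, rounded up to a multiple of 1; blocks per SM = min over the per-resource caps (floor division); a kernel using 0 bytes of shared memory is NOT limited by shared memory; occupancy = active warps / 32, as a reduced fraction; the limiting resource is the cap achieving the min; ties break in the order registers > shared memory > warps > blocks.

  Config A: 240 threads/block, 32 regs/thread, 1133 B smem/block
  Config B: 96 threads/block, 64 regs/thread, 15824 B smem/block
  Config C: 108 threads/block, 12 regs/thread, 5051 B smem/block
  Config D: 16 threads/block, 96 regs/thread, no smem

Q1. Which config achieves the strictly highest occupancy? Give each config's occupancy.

occupancies: A 15/16, B 3/4, C 7/8, D 1

Answer: D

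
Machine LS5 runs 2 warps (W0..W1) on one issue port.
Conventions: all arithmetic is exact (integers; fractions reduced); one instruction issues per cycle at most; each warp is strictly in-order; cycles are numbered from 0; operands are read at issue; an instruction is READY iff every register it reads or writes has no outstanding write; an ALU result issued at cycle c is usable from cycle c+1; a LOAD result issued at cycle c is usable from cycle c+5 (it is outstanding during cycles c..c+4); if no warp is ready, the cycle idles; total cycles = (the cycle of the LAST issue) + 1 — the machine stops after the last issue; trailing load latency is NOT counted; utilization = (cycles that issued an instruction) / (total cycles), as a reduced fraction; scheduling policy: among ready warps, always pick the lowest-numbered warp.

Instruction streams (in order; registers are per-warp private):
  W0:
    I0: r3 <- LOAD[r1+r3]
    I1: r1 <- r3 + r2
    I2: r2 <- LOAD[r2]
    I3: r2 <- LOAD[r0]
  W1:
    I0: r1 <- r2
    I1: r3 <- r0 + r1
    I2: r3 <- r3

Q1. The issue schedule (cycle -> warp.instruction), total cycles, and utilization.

cycle 0: W0.I0
cycle 1: W1.I0
cycle 2: W1.I1
cycle 3: W1.I2
cycle 4: idle
cycle 5: W0.I1
cycle 6: W0.I2
cycle 7: idle
cycle 8: idle
cycle 9: idle
cycle 10: idle
cycle 11: W0.I3

Answer: 12 cycles, utilization 7/12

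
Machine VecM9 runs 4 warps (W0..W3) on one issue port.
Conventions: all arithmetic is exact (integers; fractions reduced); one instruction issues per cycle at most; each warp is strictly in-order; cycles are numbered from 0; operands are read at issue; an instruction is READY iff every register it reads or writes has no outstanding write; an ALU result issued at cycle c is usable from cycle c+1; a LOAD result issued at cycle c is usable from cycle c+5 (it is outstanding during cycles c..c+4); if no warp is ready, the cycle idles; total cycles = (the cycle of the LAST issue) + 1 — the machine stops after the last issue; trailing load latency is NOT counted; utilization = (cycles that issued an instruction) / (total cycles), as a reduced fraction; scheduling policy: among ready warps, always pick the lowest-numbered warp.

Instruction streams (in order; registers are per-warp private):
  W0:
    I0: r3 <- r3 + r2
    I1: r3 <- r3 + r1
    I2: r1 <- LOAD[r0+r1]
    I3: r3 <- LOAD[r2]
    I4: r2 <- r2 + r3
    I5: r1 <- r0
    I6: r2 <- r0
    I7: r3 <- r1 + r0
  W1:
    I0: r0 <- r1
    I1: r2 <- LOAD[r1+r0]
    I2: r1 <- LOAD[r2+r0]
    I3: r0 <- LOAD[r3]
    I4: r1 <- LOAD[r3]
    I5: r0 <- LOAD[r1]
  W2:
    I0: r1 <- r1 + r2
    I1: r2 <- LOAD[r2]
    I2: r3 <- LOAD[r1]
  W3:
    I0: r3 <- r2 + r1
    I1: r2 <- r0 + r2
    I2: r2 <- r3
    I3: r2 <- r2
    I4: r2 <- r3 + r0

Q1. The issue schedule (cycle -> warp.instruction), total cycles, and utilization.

cycle 0: W0.I0
cycle 1: W0.I1
cycle 2: W0.I2
cycle 3: W0.I3
cycle 4: W1.I0
cycle 5: W1.I1
cycle 6: W2.I0
cycle 7: W2.I1
cycle 8: W0.I4
cycle 9: W0.I5
cycle 10: W0.I6
cycle 11: W0.I7
cycle 12: W1.I2
cycle 13: W1.I3
cycle 14: W2.I2
cycle 15: W3.I0
cycle 16: W3.I1
cycle 17: W1.I4
cycle 18: W3.I2
cycle 19: W3.I3
cycle 20: W3.I4
cycle 21: idle
cycle 22: W1.I5

Answer: 23 cycles, utilization 22/23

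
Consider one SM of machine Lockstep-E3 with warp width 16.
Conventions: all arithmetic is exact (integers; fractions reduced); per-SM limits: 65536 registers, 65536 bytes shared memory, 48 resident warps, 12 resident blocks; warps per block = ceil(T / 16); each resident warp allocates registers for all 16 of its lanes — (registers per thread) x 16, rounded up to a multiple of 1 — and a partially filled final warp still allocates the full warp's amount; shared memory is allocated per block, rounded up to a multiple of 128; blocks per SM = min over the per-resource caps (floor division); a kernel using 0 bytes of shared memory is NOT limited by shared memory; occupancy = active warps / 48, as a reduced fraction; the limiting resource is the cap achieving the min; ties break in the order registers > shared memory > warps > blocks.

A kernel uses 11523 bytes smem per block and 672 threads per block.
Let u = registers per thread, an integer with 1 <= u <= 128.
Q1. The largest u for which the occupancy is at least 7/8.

Answer: u = 97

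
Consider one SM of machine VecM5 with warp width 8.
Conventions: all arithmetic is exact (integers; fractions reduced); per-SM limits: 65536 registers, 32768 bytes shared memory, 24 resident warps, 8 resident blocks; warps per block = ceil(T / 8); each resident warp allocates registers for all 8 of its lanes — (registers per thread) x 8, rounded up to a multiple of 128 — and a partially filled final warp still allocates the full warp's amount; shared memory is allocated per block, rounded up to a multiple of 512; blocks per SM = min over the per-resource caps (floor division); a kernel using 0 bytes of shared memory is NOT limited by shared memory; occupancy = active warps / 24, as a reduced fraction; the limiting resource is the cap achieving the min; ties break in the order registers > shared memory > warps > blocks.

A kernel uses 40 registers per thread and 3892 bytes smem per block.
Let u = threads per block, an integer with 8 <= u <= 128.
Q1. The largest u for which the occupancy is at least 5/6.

Answer: u = 96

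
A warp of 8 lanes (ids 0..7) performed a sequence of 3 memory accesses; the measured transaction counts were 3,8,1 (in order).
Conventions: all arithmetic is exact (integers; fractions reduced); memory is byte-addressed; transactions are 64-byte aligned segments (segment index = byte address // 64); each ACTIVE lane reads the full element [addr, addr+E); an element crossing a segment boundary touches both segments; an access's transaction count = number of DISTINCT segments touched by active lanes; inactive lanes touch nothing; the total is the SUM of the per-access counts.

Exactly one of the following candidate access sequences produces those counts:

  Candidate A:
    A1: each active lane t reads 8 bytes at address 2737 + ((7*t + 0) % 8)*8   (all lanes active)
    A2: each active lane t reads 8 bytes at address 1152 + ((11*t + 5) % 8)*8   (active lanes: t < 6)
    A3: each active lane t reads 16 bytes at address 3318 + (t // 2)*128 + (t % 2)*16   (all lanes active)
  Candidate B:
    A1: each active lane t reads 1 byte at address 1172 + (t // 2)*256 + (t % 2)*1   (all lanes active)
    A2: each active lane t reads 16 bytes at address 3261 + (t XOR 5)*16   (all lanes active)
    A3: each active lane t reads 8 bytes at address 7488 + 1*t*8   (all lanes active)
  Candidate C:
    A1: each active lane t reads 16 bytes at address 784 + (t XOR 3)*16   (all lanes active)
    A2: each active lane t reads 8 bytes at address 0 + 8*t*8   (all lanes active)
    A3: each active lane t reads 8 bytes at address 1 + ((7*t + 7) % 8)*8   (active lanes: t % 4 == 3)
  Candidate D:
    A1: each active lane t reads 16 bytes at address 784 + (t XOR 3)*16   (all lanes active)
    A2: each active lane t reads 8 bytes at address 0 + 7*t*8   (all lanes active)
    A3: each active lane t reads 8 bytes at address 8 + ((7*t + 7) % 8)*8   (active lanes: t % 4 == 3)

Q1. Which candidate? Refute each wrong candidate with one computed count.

A: A1 gives 2 transactions, not 3
B: A1 gives 4 transactions, not 3
D: A2 gives 7 transactions, not 8
C: all counts match (3,8,1)

Answer: C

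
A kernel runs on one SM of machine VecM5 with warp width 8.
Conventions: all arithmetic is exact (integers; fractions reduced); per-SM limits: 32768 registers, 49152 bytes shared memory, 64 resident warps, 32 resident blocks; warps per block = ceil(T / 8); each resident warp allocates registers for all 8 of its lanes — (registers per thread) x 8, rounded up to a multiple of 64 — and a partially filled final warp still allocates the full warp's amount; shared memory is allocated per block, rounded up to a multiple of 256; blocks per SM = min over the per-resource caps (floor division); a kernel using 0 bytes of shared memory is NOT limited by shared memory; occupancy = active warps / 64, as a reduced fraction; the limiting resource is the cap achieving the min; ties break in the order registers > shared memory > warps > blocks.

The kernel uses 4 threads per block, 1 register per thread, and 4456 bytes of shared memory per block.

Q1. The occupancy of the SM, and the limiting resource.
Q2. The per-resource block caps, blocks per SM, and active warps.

Answer: occupancy 5/32, limited by shared memory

registers: 512 blocks
shared memory: 10 blocks
warps: 64 blocks
blocks: 32 blocks

Answer: 10 blocks, 10 active warps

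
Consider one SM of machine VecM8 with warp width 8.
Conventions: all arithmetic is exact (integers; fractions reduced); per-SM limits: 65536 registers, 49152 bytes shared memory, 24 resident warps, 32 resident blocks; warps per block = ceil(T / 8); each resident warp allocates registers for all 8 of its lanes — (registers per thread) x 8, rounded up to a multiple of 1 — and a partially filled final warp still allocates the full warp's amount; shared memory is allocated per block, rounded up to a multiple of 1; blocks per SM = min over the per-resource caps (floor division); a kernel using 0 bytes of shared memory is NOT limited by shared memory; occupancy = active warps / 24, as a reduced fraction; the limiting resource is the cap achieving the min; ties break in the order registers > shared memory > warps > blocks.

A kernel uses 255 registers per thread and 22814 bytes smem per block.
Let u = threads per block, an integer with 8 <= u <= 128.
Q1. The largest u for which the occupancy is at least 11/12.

Answer: u = 96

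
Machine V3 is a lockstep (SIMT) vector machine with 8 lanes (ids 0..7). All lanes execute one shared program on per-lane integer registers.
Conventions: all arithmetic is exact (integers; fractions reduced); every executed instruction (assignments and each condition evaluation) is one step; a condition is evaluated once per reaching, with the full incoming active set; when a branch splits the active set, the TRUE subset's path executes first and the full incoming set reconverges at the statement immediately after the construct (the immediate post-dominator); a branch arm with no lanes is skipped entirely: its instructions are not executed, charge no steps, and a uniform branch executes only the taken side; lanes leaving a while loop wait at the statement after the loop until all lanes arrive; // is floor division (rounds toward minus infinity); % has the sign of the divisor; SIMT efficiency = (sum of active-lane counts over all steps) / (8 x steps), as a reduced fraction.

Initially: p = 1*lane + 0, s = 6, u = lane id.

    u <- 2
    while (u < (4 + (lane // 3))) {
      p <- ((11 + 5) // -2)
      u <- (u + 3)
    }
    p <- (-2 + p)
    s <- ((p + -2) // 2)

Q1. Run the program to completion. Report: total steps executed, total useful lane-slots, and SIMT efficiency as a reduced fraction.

Answer: 10 steps, 62 useful, 31/40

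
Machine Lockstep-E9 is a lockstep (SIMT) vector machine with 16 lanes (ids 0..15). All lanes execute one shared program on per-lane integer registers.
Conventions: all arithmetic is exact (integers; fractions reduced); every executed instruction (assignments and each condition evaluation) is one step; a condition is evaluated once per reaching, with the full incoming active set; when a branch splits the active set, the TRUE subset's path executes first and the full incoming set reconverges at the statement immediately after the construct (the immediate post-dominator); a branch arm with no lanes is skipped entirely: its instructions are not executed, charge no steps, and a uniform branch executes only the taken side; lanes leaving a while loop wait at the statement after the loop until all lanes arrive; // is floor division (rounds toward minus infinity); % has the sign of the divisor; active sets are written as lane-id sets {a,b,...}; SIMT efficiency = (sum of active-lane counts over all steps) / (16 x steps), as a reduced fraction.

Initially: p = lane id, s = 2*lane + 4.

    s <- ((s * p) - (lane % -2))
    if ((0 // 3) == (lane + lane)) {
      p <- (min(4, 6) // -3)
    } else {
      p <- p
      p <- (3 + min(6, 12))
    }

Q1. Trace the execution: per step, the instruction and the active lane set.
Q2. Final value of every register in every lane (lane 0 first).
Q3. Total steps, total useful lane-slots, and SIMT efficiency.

step 0: s <- ((s * p) - (lane % -2)) {0,1,2,3,4,5,6,7,8,9,10,11,12,13,14,15}
step 1: eval ((0 // 3) == (lane + lane)) {0,1,2,3,4,5,6,7,8,9,10,11,12,13,14,15}
step 2: p <- (min(4, 6) // -3)       {0}
step 3: p <- p                       {1,2,3,4,5,6,7,8,9,10,11,12,13,14,15}
step 4: p <- (3 + min(6, 12))        {1,2,3,4,5,6,7,8,9,10,11,12,13,14,15}

Answer: 5 steps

p: -2,9,9,9,9,9,9,9,9,9,9,9,9,9,9,9
s: 0,7,16,31,48,71,96,127,160,199,240,287,336,391,448,511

steps = 5; useful = 63; efficiency = 63/80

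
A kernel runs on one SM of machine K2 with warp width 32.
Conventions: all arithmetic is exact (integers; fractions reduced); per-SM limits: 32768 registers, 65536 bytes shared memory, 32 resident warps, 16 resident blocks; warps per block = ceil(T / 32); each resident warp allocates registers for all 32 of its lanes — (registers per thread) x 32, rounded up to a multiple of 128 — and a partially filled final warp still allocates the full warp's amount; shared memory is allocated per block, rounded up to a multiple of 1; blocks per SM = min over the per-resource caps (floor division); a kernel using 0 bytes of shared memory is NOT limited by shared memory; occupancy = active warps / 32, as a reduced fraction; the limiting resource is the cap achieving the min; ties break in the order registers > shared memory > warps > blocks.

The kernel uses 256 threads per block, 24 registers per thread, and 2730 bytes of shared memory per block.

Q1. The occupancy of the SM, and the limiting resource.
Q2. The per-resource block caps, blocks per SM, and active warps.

Answer: occupancy 1, limited by warps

registers: 5 blocks
shared memory: 24 blocks
warps: 4 blocks
blocks: 16 blocks

Answer: 4 blocks, 32 active warps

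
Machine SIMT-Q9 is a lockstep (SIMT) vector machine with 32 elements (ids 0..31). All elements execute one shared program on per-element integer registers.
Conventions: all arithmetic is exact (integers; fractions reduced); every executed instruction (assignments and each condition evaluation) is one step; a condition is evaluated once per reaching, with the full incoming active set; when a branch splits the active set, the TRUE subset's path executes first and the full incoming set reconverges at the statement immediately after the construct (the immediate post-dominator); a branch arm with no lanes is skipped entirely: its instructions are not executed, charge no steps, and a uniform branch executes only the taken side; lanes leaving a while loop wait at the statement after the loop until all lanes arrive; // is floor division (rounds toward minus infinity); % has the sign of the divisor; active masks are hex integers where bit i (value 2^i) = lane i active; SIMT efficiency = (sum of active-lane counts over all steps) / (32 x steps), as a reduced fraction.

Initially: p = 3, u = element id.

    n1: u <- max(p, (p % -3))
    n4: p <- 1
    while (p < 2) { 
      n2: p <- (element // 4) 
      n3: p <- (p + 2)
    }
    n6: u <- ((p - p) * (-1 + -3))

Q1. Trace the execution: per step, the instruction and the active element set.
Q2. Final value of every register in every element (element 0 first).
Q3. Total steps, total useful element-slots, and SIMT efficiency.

step 0: u <- max(p, (p % -3))        0xffffffff
step 1: p <- 1                       0xffffffff
step 2: eval (p < 2)                 0xffffffff
step 3: p <- (element // 4)          0xffffffff
step 4: p <- (p + 2)                 0xffffffff
step 5: eval (p < 2)                 0xffffffff
step 6: u <- ((p - p) * (-1 + -3))   0xffffffff

Answer: 7 steps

p: 2,2,2,2,3,3,3,3,4,4,4,4,5,5,5,5,6,6,6,6,7,7,7,7,8,8,8,8,9,9,9,9
u: 0,0,0,0,0,0,0,0,0,0,0,0,0,0,0,0,0,0,0,0,0,0,0,0,0,0,0,0,0,0,0,0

steps = 7; useful = 224; efficiency = 224/224 = 1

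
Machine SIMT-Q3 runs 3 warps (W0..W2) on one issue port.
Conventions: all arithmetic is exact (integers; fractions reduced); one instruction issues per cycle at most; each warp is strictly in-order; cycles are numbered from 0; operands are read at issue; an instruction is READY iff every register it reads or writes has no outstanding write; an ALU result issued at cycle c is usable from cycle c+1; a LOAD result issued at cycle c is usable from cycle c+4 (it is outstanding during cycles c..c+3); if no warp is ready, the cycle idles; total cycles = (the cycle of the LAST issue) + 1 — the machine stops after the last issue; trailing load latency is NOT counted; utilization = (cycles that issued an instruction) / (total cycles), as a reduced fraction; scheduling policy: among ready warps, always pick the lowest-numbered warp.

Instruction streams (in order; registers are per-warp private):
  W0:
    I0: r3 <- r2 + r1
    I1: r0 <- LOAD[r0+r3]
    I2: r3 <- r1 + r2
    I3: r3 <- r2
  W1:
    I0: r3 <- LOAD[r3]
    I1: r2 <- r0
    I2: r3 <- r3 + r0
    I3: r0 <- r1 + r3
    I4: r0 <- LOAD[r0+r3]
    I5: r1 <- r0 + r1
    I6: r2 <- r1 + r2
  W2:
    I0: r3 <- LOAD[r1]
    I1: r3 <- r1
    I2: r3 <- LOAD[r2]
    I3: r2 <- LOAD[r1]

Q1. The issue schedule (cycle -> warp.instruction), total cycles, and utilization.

cycle 0: W0.I0
cycle 1: W0.I1
cycle 2: W0.I2
cycle 3: W0.I3
cycle 4: W1.I0
cycle 5: W1.I1
cycle 6: W2.I0
cycle 7: idle
cycle 8: W1.I2
cycle 9: W1.I3
cycle 10: W1.I4
cycle 11: W2.I1
cycle 12: W2.I2
cycle 13: W2.I3
cycle 14: W1.I5
cycle 15: W1.I6

Answer: 16 cycles, utilization 15/16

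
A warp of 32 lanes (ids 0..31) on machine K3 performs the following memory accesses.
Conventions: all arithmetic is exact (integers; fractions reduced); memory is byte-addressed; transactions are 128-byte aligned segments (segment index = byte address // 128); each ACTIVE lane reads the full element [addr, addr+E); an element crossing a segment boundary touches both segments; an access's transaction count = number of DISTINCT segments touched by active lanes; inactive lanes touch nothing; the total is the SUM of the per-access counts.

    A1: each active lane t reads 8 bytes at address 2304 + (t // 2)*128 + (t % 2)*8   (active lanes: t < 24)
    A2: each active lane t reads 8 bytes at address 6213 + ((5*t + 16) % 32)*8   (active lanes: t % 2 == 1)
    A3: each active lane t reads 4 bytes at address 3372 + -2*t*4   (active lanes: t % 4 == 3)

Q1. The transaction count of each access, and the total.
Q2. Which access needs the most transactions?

A1: 12 transactions
A2: 3 transactions
A3: 3 transactions

Answer: 12,3,3; total 18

Answer: A1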